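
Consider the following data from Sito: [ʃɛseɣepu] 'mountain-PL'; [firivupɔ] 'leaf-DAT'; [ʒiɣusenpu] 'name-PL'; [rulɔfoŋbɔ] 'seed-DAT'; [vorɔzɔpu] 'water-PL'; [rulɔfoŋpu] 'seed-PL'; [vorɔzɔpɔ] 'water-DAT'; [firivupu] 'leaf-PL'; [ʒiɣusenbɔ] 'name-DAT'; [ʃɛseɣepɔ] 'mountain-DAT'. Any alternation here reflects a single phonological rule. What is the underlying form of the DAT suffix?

/-bɔ/

The DAT morpheme has two allomorphs, [-bɔ] and [-pɔ].
By contrast the PL suffix keeps its initial [p] throughout — that segment must be underlying.
So the underlying form is /-bɔ/, and voiced stops become voiceless after a vowel.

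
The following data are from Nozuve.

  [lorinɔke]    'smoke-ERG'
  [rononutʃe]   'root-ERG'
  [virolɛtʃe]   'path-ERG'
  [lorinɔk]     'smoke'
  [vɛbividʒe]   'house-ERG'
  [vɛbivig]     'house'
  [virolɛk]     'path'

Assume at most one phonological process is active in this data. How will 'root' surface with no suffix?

'path' shows [k] ~ [tʃ] at the end of the stem ([virolɛk] vs [virolɛtʃe]).
The stem 'smoke' ([lorinɔk], [lorinɔke]) shows [k] unchanged in both environments, so [k] cannot be basic with [tʃ] derived before the ERG suffix.
So /tʃ/ is underlying, and a rule of depalatalization — palato-alveolar /tʃ/ and /dʒ/ become [k] and [g] when no front vowel follows — gives [k].
The one attested form of 'root', [rononutʃe], shows underlying /rononutʃ/. Applying the same rule when no front vowel follows gives [rononuk].

[rononuk]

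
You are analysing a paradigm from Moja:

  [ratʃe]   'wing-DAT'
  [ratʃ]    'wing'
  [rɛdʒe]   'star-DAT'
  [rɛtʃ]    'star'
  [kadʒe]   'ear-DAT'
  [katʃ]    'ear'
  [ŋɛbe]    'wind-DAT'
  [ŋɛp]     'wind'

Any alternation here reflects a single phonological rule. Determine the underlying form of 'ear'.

In [kadʒe] and [katʃ] the final segment of 'ear' alternates: [dʒ] ~ [tʃ].
If /tʃ/ were underlying and a rule turned it into [dʒ] before the DAT suffix, 'wing' would also alternate; but it has [tʃ] in both [ratʃe] and [ratʃ].
Therefore /dʒ/ is basic and [tʃ] is derived by word-final obstruent devoicing (voiced obstruents become voiceless word-finally).

/kadʒ/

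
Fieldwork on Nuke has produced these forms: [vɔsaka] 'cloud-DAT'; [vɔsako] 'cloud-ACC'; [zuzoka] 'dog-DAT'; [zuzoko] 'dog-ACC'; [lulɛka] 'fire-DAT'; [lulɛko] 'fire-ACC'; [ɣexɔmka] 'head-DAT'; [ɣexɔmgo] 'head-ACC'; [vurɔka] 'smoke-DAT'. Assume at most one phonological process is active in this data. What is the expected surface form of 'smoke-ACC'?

[vurɔko]

The ACC suffix surfaces as [-go] and [-ko], depending on the final segment of the stem.
By contrast the DAT suffix keeps its initial [k] throughout — that segment must be underlying.
The ACC suffix is therefore /-go/ underlyingly, with post-vocalic devoicing: voiced stops become voiceless after a vowel.
After 'smoke', which ends in a vowel, the suffix surfaces as [-ko], giving [vurɔko].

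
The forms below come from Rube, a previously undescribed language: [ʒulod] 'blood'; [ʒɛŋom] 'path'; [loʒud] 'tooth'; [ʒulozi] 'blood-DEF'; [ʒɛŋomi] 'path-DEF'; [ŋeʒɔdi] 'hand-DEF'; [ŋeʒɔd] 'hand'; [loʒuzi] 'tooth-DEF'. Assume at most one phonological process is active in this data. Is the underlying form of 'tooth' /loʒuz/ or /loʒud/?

'tooth' shows [d] ~ [z] at the end of the stem ([loʒud] vs [loʒuzi]).
The stem 'hand' ([ŋeʒɔd], [ŋeʒɔdi]) shows [d] unchanged in both environments, so [d] cannot be basic with [z] derived before the DEF suffix.
The underlying segment must be /z/; voiced fricatives become stops word-finally, yielding [d] there.

/loʒuz/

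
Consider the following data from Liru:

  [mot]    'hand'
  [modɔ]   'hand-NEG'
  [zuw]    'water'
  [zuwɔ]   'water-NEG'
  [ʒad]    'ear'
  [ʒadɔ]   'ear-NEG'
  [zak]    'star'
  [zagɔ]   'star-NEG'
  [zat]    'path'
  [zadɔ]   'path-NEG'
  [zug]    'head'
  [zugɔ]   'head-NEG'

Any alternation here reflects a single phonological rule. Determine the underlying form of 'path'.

The stem for 'path' ends in [t] in [zat] but [d] in [zadɔ].
If /d/ were underlying and a rule turned it into [t] in isolation, 'ear' would also alternate; but it has [d] in both [ʒad] and [ʒadɔ].
The alternation reflects intervocalic voicing: voiceless stops become voiced between vowels. /t/ is underlying.

/zat/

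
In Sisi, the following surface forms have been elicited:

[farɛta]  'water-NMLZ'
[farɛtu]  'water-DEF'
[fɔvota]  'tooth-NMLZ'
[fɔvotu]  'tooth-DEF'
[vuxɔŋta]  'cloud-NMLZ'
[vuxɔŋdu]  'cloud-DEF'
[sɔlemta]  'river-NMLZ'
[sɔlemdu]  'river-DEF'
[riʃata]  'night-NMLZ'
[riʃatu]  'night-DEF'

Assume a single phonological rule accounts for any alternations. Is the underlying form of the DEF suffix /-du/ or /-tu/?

/-du/

The DEF morpheme has two allomorphs, [-du] and [-tu].
The NMLZ suffix, which begins with [t], is invariant after every stem; so [t] is not altered by any rule here.
The DEF suffix is therefore /-du/ underlyingly, with post-vocalic devoicing: voiced stops become voiceless after a vowel.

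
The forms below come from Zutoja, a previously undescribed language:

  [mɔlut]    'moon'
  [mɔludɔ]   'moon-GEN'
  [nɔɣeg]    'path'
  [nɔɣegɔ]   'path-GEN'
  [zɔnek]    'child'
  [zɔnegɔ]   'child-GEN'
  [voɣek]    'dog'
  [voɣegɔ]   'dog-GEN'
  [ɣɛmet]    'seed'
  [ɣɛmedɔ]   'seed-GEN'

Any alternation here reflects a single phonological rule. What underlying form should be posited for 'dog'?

'dog' shows [k] ~ [g] at the end of the stem ([voɣek] vs [voɣegɔ]).
But 'path' keeps [g] in both environments ([nɔɣeg], [nɔɣegɔ]), so there is no rule changing /g/ to [k] in isolation.
The alternation reflects intervocalic voicing: voiceless stops become voiced between vowels. /k/ is underlying.
The underlying form of 'dog' is therefore /voɣek/.

/voɣek/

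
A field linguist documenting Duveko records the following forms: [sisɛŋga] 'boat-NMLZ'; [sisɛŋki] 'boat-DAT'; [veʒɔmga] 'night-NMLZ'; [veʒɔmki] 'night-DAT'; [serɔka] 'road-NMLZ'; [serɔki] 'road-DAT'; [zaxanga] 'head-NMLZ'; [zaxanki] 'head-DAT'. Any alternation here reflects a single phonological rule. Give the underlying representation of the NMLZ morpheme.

/-ga/

The NMLZ suffix surfaces as [-ga] and [-ka], depending on the final segment of the stem.
By contrast the DAT suffix keeps its initial [k] throughout — that segment must be underlying.
So the underlying form is /-ga/, and voiced stops become voiceless after a vowel.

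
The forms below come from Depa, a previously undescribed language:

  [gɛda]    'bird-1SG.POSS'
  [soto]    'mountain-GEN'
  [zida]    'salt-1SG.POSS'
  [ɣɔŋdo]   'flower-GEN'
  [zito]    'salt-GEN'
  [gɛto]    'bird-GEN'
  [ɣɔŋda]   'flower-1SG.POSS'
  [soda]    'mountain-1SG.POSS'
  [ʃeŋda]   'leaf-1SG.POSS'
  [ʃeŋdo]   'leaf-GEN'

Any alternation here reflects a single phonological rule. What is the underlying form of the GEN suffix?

The GEN morpheme has two allomorphs, [-do] and [-to].
By contrast the 1SG.POSS suffix keeps its initial [d] throughout — that segment must be underlying.
The GEN suffix is therefore /-to/ underlyingly, with post-nasal voicing: voiceless stops become voiced after a nasal.

/-to/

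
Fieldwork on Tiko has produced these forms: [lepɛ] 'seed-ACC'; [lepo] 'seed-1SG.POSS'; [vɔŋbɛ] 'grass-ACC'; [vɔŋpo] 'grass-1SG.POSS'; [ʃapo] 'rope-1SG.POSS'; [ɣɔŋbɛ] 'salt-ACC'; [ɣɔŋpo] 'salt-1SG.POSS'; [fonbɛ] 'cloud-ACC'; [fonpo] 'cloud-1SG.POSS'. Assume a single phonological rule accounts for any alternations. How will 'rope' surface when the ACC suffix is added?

The ACC morpheme has two allomorphs, [-bɛ] and [-pɛ].
The 1SG.POSS suffix, which begins with [p], is invariant after every stem; so [p] is not altered by any rule here.
The ACC suffix is therefore /-bɛ/ underlyingly, with post-vocalic devoicing: voiced stops become voiceless after a vowel.
After 'rope', which ends in a vowel, the suffix surfaces as [-pɛ], giving [ʃapɛ].

[ʃapɛ]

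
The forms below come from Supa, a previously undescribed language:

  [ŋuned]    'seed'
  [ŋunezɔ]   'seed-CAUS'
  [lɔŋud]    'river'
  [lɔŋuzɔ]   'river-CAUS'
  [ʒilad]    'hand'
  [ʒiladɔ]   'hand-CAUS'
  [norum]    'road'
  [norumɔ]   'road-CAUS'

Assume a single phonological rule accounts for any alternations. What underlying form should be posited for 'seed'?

/ŋunez/

In [ŋuned] and [ŋunezɔ] the final segment of 'seed' alternates: [d] ~ [z].
The stem 'hand' ([ʒilad], [ʒiladɔ]) shows [d] unchanged in both environments, so [d] cannot be basic with [z] derived before the CAUS suffix.
The underlying segment must be /z/; voiced fricatives become stops word-finally, yielding [d] there.
The underlying form of 'seed' is therefore /ŋunez/.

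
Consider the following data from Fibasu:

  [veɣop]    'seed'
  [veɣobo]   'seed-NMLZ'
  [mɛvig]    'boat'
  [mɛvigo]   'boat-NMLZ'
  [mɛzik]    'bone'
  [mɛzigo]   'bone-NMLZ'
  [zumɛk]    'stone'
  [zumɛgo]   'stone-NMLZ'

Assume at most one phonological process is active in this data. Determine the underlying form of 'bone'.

In [mɛzik] and [mɛzigo] the final segment of 'bone' alternates: [k] ~ [g].
The stem 'boat' ([mɛvig], [mɛvigo]) shows [g] unchanged in both environments, so [g] cannot be basic with [k] derived in isolation.
The alternation reflects intervocalic voicing: voiceless stops become voiced between vowels. /k/ is underlying.

/mɛzik/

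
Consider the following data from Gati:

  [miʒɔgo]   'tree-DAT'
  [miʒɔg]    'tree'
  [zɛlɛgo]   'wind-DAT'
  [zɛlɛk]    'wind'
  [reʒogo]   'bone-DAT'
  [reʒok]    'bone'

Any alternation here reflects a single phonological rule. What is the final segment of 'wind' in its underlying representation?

The root 'wind' surfaces as [zɛlɛgo] and [zɛlɛk], with a stem-final [g] ~ [k] alternation.
Compare 'tree', with invariant [g] in [miʒɔgo] and [miʒɔg]: an analysis with underlying /g/ and a rule producing [k] in isolation would wrongly predict alternation here too.
The alternation reflects intervocalic voicing: voiceless stops become voiced between vowels. /k/ is underlying.

/k/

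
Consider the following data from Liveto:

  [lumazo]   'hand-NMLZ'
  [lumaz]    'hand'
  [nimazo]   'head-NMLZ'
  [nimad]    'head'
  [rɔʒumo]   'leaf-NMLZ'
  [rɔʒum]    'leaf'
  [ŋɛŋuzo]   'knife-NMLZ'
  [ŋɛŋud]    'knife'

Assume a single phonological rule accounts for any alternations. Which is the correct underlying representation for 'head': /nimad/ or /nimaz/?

/nimad/

In [nimazo] and [nimad] the final segment of 'head' alternates: [z] ~ [d].
Compare 'hand', with invariant [z] in [lumazo] and [lumaz]: an analysis with underlying /z/ and a rule producing [d] in isolation would wrongly predict alternation here too.
Therefore /d/ is basic and [z] is derived by intervocalic spirantization (voiced stops become fricatives between vowels).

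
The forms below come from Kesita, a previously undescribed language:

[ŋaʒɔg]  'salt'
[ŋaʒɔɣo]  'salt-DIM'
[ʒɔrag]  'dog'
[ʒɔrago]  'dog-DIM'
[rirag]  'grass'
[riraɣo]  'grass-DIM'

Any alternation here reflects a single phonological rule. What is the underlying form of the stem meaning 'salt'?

/ŋaʒɔɣ/

In [ŋaʒɔg] and [ŋaʒɔɣo] the final segment of 'salt' alternates: [g] ~ [ɣ].
Compare 'dog', with invariant [g] in [ʒɔrag] and [ʒɔrago]: an analysis with underlying /g/ and a rule producing [ɣ] before the DIM suffix would wrongly predict alternation here too.
The alternation reflects word-final hardening: voiced fricatives become stops word-finally. /ɣ/ is underlying.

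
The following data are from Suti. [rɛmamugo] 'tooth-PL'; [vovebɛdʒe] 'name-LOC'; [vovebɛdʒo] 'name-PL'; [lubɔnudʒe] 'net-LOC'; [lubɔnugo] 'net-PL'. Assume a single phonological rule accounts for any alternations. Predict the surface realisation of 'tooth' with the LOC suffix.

In [lubɔnudʒe] and [lubɔnugo] the final segment of 'net' alternates: [dʒ] ~ [g].
If /dʒ/ were underlying and a rule turned it into [g] before the PL suffix, 'name' would also alternate; but it has [dʒ] in both [vovebɛdʒe] and [vovebɛdʒo].
The underlying segment must be /g/; /g/ becomes palato-alveolar [dʒ] before a front vowel, yielding [dʒ] there.
From [rɛmamugo] the stem 'tooth' is /rɛmamug/; before a front vowel this yields [rɛmamudʒe].

[rɛmamudʒe]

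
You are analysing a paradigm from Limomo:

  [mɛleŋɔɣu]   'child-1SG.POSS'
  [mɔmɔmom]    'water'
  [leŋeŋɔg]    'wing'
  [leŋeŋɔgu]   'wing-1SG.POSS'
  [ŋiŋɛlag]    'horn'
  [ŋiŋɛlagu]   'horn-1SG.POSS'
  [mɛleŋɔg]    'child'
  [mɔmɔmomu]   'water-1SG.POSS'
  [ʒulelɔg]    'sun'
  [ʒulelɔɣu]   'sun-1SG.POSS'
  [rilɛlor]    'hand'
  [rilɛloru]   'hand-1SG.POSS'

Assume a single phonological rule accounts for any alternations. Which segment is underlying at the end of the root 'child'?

In [mɛleŋɔɣu] and [mɛleŋɔg] the final segment of 'child' alternates: [ɣ] ~ [g].
The stem 'horn' ([ŋiŋɛlagu], [ŋiŋɛlag]) shows [g] unchanged in both environments, so [g] cannot be basic with [ɣ] derived before the 1SG.POSS suffix.
The underlying segment must be /ɣ/; voiced fricatives become stops word-finally, yielding [g] there.

/ɣ/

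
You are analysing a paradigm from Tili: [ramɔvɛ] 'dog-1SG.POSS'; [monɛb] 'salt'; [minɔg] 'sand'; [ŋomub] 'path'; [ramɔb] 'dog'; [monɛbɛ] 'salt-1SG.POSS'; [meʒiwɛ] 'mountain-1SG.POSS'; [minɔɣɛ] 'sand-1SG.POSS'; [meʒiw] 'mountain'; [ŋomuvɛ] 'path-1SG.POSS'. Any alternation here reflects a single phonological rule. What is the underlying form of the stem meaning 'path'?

/ŋomuv/

'path' shows [b] ~ [v] at the end of the stem ([ŋomub] vs [ŋomuvɛ]).
The stem 'salt' ([monɛb], [monɛbɛ]) shows [b] unchanged in both environments, so [b] cannot be basic with [v] derived before the 1SG.POSS suffix.
The underlying segment must be /v/; voiced fricatives become stops word-finally, yielding [b] there.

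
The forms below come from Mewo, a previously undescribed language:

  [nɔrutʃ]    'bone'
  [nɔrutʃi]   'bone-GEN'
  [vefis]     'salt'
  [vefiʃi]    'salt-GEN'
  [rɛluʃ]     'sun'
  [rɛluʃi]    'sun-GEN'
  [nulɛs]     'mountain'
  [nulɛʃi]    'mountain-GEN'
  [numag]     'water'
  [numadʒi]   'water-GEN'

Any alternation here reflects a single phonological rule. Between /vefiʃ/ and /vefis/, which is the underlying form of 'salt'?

In [vefis] and [vefiʃi] the final segment of 'salt' alternates: [s] ~ [ʃ].
Compare 'sun', with invariant [ʃ] in [rɛluʃ] and [rɛluʃi]: an analysis with underlying /ʃ/ and a rule producing [s] in isolation would wrongly predict alternation here too.
The alternation reflects palatalization before a front vowel: /g/ and /s/ become palato-alveolar [dʒ] and [ʃ] before a front vowel. /s/ is underlying.

/vefis/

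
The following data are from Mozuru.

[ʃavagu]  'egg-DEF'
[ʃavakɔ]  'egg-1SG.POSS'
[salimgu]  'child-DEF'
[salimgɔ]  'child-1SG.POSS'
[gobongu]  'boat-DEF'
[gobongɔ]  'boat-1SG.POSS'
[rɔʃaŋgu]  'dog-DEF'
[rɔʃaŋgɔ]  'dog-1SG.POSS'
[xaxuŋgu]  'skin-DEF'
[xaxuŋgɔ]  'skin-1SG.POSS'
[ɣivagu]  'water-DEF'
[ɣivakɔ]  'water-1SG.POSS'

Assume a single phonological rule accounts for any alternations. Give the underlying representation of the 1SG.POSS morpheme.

/-kɔ/

The 1SG.POSS morpheme has two allomorphs, [-gɔ] and [-kɔ].
By contrast the DEF suffix keeps its initial [g] throughout — that segment must be underlying.
The 1SG.POSS suffix is therefore /-kɔ/ underlyingly, with post-nasal voicing: voiceless stops become voiced after a nasal.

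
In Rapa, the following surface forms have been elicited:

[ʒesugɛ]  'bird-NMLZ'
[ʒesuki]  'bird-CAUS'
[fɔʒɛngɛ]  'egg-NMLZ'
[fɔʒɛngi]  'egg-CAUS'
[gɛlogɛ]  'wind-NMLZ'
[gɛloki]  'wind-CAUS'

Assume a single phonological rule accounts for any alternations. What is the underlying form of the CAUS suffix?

The CAUS suffix surfaces as [-gi] and [-ki], depending on the final segment of the stem.
By contrast the NMLZ suffix keeps its initial [g] throughout — that segment must be underlying.
The CAUS suffix is therefore /-ki/ underlyingly, with post-nasal voicing: voiceless stops become voiced after a nasal.

/-ki/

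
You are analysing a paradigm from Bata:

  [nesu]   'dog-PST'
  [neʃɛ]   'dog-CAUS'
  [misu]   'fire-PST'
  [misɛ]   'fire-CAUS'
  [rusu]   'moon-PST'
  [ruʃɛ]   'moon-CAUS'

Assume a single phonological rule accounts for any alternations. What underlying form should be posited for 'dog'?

/neʃ/

In [nesu] and [neʃɛ] the final segment of 'dog' alternates: [s] ~ [ʃ].
The stem 'fire' ([misu], [misɛ]) shows [s] unchanged in both environments, so [s] cannot be basic with [ʃ] derived before the CAUS suffix.
So /ʃ/ is underlying, and a rule of depalatalization — palato-alveolar /ʃ/ becomes [s] when no front vowel follows — gives [s].
So 'dog' = /neʃ/.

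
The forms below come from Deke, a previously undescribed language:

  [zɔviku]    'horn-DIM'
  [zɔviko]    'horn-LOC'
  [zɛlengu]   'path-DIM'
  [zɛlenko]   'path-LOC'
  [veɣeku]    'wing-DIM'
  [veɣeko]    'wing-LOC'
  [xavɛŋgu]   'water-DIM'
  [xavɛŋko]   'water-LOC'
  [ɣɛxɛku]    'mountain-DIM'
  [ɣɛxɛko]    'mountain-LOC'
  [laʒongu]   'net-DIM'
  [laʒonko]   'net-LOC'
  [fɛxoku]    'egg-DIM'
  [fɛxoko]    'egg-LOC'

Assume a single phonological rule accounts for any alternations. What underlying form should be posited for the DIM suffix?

The DIM suffix surfaces as [-gu] and [-ku], depending on the final segment of the stem.
The LOC suffix, which begins with [k], is invariant after every stem; so [k] is not altered by any rule here.
So the underlying form is /-gu/, and voiced stops become voiceless after a vowel.

/-gu/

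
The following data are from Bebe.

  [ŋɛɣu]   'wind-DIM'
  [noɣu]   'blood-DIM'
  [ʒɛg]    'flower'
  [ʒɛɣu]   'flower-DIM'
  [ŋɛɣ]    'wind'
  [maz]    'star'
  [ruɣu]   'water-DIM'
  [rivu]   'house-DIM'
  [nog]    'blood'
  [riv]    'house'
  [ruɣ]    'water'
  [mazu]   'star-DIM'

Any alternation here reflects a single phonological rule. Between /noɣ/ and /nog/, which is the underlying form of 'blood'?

/nog/

The stem for 'blood' ends in [ɣ] in [noɣu] but [g] in [nog].
If /ɣ/ were underlying and a rule turned it into [g] in isolation, 'water' would also alternate; but it has [ɣ] in both [ruɣu] and [ruɣ].
So /g/ is underlying, and a rule of intervocalic spirantization — voiced stops become fricatives between vowels — gives [ɣ].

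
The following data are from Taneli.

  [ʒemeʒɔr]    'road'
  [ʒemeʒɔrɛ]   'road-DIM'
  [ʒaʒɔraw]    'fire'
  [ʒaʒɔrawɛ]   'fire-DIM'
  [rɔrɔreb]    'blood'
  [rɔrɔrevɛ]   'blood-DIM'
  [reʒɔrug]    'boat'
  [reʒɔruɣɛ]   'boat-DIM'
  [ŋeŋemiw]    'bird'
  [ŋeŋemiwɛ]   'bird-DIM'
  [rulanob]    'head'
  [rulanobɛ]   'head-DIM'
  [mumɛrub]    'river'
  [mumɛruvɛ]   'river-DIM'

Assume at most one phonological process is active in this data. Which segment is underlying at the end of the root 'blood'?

/v/

'blood' shows [b] ~ [v] at the end of the stem ([rɔrɔreb] vs [rɔrɔrevɛ]).
But 'head' keeps [b] in both environments ([rulanob], [rulanobɛ]), so there is no rule changing /b/ to [v] before the DIM suffix.
Therefore /v/ is basic and [b] is derived by word-final hardening (voiced fricatives become stops word-finally).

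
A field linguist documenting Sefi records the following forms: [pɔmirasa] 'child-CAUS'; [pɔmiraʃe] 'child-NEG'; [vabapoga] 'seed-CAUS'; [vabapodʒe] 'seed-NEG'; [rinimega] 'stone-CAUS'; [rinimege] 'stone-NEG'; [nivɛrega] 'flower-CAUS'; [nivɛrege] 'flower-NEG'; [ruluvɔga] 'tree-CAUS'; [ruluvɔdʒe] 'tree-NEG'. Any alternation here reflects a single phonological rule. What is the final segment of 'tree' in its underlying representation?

/dʒ/

The root 'tree' surfaces as [ruluvɔga] and [ruluvɔdʒe], with a stem-final [g] ~ [dʒ] alternation.
If /g/ were underlying and a rule turned it into [dʒ] before the NEG suffix, 'flower' would also alternate; but it has [g] in both [nivɛrega] and [nivɛrege].
Therefore /dʒ/ is basic and [g] is derived by depalatalization (palato-alveolar /dʒ/ and /ʃ/ become [g] and [s] when no front vowel follows).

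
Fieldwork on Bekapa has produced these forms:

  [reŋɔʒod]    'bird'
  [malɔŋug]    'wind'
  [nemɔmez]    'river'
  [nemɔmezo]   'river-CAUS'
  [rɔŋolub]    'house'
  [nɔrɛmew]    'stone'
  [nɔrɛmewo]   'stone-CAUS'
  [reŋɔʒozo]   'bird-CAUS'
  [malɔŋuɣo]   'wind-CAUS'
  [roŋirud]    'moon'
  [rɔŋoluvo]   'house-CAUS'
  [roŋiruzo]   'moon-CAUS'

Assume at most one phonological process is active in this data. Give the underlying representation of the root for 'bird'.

The stem for 'bird' ends in [d] in [reŋɔʒod] but [z] in [reŋɔʒozo].
But 'river' keeps [z] in both environments ([nemɔmez], [nemɔmezo]), so there is no rule changing /z/ to [d] in isolation.
The alternation reflects intervocalic spirantization: voiced stops become fricatives between vowels. /d/ is underlying.
So 'bird' = /reŋɔʒod/.

/reŋɔʒod/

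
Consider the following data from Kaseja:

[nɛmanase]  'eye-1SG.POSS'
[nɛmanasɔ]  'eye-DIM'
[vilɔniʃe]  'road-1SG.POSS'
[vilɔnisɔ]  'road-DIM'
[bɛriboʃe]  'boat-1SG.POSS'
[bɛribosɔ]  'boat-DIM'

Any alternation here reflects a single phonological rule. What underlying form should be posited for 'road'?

'road' shows [ʃ] ~ [s] at the end of the stem ([vilɔniʃe] vs [vilɔnisɔ]).
The stem 'eye' ([nɛmanase], [nɛmanasɔ]) shows [s] unchanged in both environments, so [s] cannot be basic with [ʃ] derived before the 1SG.POSS suffix.
The underlying segment must be /ʃ/; palato-alveolar /ʃ/ becomes [s] when no front vowel follows, yielding [s] there.

/vilɔniʃ/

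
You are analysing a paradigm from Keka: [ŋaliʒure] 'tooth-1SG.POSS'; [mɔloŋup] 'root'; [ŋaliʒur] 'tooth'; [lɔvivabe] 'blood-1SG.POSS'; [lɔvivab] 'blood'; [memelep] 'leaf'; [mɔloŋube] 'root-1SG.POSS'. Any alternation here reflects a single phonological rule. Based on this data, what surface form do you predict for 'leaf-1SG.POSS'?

[memelebe]

In [mɔloŋube] and [mɔloŋup] the final segment of 'root' alternates: [b] ~ [p].
But 'blood' keeps [b] in both environments ([lɔvivabe], [lɔvivab]), so there is no rule changing /b/ to [p] in isolation.
Therefore /p/ is basic and [b] is derived by intervocalic voicing (voiceless stops become voiced between vowels).
The one attested form of 'leaf', [memelep], shows underlying /memelep/. Applying the same rule between vowels gives [memelebe].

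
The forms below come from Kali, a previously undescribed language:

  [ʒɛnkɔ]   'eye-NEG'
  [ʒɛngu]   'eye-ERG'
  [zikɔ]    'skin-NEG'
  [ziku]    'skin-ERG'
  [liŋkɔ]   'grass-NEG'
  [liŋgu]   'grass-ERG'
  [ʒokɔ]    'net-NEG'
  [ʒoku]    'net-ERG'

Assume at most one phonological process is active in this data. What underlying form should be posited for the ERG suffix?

The ERG morpheme has two allomorphs, [-gu] and [-ku].
By contrast the NEG suffix keeps its initial [k] throughout — that segment must be underlying.
The ERG suffix is therefore /-gu/ underlyingly, with post-vocalic devoicing: voiced stops become voiceless after a vowel.

/-gu/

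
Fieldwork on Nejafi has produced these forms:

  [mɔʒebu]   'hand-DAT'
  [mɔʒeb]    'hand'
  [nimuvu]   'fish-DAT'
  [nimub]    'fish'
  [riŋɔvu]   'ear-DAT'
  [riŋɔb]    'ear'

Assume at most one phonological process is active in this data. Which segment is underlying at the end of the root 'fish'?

In [nimuvu] and [nimub] the final segment of 'fish' alternates: [v] ~ [b].
The stem 'hand' ([mɔʒebu], [mɔʒeb]) shows [b] unchanged in both environments, so [b] cannot be basic with [v] derived before the DAT suffix.
The alternation reflects word-final hardening: voiced fricatives become stops word-finally. /v/ is underlying.

/v/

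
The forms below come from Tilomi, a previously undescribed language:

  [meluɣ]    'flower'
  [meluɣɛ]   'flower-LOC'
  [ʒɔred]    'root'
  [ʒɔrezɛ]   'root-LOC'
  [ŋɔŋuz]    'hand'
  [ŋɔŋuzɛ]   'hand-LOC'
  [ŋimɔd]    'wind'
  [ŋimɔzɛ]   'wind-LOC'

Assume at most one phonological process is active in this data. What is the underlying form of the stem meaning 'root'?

/ʒɔred/

In [ʒɔred] and [ʒɔrezɛ] the final segment of 'root' alternates: [d] ~ [z].
The stem 'hand' ([ŋɔŋuz], [ŋɔŋuzɛ]) shows [z] unchanged in both environments, so [z] cannot be basic with [d] derived in isolation.
Therefore /d/ is basic and [z] is derived by intervocalic spirantization (voiced stops become fricatives between vowels).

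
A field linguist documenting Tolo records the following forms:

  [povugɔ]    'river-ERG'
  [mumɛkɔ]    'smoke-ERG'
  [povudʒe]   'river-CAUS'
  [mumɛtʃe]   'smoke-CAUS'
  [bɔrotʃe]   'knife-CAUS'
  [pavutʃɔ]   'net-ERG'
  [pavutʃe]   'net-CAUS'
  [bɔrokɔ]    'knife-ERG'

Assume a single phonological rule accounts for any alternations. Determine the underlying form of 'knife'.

/bɔrok/

'knife' shows [tʃ] ~ [k] at the end of the stem ([bɔrotʃe] vs [bɔrokɔ]).
Compare 'net', with invariant [tʃ] in [pavutʃe] and [pavutʃɔ]: an analysis with underlying /tʃ/ and a rule producing [k] before the ERG suffix would wrongly predict alternation here too.
The underlying segment must be /k/; /k/ and /g/ become palato-alveolar [tʃ] and [dʒ] before a front vowel, yielding [tʃ] there.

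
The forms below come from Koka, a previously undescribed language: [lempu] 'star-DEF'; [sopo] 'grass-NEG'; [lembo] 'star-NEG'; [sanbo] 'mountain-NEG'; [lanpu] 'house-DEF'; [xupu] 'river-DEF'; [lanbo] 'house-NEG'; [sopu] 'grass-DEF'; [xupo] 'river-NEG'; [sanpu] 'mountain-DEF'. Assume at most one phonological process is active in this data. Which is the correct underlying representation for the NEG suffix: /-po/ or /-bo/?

/-bo/

The NEG suffix surfaces as [-bo] and [-po], depending on the final segment of the stem.
The DEF suffix, which begins with [p], is invariant after every stem; so [p] is not altered by any rule here.
So the underlying form is /-bo/, and voiced stops become voiceless after a vowel.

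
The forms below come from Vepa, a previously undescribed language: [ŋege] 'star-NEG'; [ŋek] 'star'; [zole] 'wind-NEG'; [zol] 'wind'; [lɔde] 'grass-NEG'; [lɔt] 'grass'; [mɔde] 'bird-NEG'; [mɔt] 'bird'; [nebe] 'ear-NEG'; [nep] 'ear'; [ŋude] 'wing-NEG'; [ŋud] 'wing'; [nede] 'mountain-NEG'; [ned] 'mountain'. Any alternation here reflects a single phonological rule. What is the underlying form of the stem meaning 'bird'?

/mɔt/

The root 'bird' surfaces as [mɔde] and [mɔt], with a stem-final [d] ~ [t] alternation.
Compare 'mountain', with invariant [d] in [nede] and [ned]: an analysis with underlying /d/ and a rule producing [t] in isolation would wrongly predict alternation here too.
The underlying segment must be /t/; voiceless stops become voiced between vowels, yielding [d] there.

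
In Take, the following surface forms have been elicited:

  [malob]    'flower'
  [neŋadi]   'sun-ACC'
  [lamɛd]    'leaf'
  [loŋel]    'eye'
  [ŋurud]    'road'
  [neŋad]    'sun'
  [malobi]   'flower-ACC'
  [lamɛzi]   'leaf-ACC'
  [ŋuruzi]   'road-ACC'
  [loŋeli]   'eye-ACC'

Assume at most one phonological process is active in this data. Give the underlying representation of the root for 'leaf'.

In [lamɛzi] and [lamɛd] the final segment of 'leaf' alternates: [z] ~ [d].
If /d/ were underlying and a rule turned it into [z] before the ACC suffix, 'sun' would also alternate; but it has [d] in both [neŋadi] and [neŋad].
So /z/ is underlying, and a rule of word-final hardening — voiced fricatives become stops word-finally — gives [d].
The underlying form of 'leaf' is therefore /lamɛz/.

/lamɛz/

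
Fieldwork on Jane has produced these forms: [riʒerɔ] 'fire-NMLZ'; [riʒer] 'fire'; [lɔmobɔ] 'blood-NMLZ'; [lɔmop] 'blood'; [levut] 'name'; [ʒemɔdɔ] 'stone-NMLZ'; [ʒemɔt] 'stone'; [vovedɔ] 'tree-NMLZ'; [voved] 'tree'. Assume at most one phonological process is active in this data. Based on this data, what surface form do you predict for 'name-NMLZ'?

In [ʒemɔdɔ] and [ʒemɔt] the final segment of 'stone' alternates: [d] ~ [t].
The stem 'tree' ([vovedɔ], [voved]) shows [d] unchanged in both environments, so [d] cannot be basic with [t] derived in isolation.
So /t/ is underlying, and a rule of intervocalic voicing — voiceless stops become voiced between vowels — gives [d].
The one attested form of 'name', [levut], shows underlying /levut/. Applying the same rule between vowels gives [levudɔ].

[levudɔ]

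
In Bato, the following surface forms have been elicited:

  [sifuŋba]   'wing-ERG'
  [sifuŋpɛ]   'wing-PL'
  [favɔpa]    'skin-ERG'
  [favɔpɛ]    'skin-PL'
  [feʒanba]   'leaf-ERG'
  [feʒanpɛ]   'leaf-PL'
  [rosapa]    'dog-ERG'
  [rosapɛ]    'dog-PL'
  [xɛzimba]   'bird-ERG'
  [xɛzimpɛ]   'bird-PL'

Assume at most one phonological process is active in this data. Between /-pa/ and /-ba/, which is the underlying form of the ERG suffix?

/-ba/

The ERG morpheme has two allomorphs, [-ba] and [-pa].
The PL suffix, which begins with [p], is invariant after every stem; so [p] is not altered by any rule here.
The ERG suffix is therefore /-ba/ underlyingly, with post-vocalic devoicing: voiced stops become voiceless after a vowel.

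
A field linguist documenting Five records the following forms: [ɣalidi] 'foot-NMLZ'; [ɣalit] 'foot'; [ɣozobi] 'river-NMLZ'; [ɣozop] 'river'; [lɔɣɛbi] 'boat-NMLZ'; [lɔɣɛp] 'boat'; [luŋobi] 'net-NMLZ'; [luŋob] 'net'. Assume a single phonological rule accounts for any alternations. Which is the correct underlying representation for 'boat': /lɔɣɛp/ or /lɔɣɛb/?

/lɔɣɛp/

The root 'boat' surfaces as [lɔɣɛbi] and [lɔɣɛp], with a stem-final [b] ~ [p] alternation.
Compare 'net', with invariant [b] in [luŋobi] and [luŋob]: an analysis with underlying /b/ and a rule producing [p] in isolation would wrongly predict alternation here too.
So /p/ is underlying, and a rule of intervocalic voicing — voiceless stops become voiced between vowels — gives [b].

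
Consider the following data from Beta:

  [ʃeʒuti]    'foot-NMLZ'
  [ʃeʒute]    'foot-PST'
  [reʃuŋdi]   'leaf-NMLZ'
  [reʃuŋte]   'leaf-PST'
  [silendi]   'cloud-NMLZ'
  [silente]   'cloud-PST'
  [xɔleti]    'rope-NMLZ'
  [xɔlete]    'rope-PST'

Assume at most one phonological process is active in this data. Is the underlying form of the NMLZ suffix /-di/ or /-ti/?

/-di/

The NMLZ suffix surfaces as [-di] and [-ti], depending on the final segment of the stem.
The PST suffix, which begins with [t], is invariant after every stem; so [t] is not altered by any rule here.
The NMLZ suffix is therefore /-di/ underlyingly, with post-vocalic devoicing: voiced stops become voiceless after a vowel.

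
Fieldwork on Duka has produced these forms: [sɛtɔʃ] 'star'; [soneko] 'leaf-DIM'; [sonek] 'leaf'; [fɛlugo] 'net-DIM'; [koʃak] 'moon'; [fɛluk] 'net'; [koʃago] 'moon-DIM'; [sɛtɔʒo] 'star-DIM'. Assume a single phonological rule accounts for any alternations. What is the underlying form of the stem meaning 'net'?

/fɛlug/

'net' shows [k] ~ [g] at the end of the stem ([fɛluk] vs [fɛlugo]).
If /k/ were underlying and a rule turned it into [g] before the DIM suffix, 'leaf' would also alternate; but it has [k] in both [sonek] and [soneko].
So /g/ is underlying, and a rule of word-final obstruent devoicing — voiced obstruents become voiceless word-finally — gives [k].
So 'net' = /fɛlug/.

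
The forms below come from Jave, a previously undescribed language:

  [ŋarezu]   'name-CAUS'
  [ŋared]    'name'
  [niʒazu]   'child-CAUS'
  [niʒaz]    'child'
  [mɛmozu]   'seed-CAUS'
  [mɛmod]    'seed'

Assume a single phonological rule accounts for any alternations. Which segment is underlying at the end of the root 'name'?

The stem for 'name' ends in [z] in [ŋarezu] but [d] in [ŋared].
But 'child' keeps [z] in both environments ([niʒazu], [niʒaz]), so there is no rule changing /z/ to [d] in isolation.
Therefore /d/ is basic and [z] is derived by intervocalic spirantization (voiced stops become fricatives between vowels).

/d/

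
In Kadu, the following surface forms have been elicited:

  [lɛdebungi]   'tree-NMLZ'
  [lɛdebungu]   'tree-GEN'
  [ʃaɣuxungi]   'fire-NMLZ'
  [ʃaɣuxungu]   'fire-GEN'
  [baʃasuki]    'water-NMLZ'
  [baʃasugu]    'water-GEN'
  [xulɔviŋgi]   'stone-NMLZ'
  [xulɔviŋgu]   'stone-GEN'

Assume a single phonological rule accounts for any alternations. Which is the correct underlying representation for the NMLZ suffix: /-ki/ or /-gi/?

/-ki/

The NMLZ suffix surfaces as [-gi] and [-ki], depending on the final segment of the stem.
By contrast the GEN suffix keeps its initial [g] throughout — that segment must be underlying.
So the underlying form is /-ki/, and voiceless stops become voiced after a nasal.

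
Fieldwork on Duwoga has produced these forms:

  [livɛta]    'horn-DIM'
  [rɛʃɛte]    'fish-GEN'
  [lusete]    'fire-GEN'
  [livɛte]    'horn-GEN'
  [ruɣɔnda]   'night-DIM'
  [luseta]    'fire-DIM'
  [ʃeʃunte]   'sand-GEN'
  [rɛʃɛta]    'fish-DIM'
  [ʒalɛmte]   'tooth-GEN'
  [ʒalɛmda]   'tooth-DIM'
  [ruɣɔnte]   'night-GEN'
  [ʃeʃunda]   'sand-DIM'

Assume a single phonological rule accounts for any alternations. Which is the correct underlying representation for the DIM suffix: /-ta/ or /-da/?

The DIM morpheme has two allomorphs, [-da] and [-ta].
The GEN suffix, which begins with [t], is invariant after every stem; so [t] is not altered by any rule here.
So the underlying form is /-da/, and voiced stops become voiceless after a vowel.

/-da/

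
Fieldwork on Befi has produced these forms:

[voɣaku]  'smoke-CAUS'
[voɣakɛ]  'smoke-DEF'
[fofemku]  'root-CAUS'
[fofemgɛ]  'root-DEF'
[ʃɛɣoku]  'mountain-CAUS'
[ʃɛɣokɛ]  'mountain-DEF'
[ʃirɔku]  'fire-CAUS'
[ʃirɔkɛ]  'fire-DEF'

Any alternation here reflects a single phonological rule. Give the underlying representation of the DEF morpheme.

/-gɛ/

The DEF suffix surfaces as [-gɛ] and [-kɛ], depending on the final segment of the stem.
By contrast the CAUS suffix keeps its initial [k] throughout — that segment must be underlying.
The DEF suffix is therefore /-gɛ/ underlyingly, with post-vocalic devoicing: voiced stops become voiceless after a vowel.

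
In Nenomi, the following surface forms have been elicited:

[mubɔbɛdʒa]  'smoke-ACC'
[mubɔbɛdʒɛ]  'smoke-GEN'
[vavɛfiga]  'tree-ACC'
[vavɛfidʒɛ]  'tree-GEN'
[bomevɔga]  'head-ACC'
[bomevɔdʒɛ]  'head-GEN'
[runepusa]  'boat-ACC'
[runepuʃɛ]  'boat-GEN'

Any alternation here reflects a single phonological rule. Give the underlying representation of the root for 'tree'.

'tree' shows [g] ~ [dʒ] at the end of the stem ([vavɛfiga] vs [vavɛfidʒɛ]).
But 'smoke' keeps [dʒ] in both environments ([mubɔbɛdʒa], [mubɔbɛdʒɛ]), so there is no rule changing /dʒ/ to [g] before the ACC suffix.
The underlying segment must be /g/; /g/ and /s/ become palato-alveolar [dʒ] and [ʃ] before a front vowel, yielding [dʒ] there.
Hence 'tree' is /vavɛfig/ underlyingly.

/vavɛfig/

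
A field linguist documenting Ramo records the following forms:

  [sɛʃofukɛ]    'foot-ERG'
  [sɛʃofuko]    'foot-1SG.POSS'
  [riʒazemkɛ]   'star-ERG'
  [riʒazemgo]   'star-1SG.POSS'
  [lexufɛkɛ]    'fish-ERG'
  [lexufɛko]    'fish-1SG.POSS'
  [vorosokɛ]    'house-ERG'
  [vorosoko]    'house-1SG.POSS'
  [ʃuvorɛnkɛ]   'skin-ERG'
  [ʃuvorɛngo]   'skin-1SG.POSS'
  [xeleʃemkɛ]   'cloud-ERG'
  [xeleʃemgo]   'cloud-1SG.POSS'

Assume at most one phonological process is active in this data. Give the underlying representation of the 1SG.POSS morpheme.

/-go/

The 1SG.POSS morpheme has two allomorphs, [-go] and [-ko].
By contrast the ERG suffix keeps its initial [k] throughout — that segment must be underlying.
The 1SG.POSS suffix is therefore /-go/ underlyingly, with post-vocalic devoicing: voiced stops become voiceless after a vowel.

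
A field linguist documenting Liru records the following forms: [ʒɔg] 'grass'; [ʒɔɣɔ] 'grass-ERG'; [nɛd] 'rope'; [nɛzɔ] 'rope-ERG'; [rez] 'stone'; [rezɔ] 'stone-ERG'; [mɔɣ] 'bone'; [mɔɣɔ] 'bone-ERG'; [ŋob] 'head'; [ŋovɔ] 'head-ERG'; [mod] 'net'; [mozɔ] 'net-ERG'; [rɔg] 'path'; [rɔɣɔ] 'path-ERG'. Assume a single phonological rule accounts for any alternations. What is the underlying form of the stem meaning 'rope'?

/nɛd/

The root 'rope' surfaces as [nɛd] and [nɛzɔ], with a stem-final [d] ~ [z] alternation.
The stem 'stone' ([rez], [rezɔ]) shows [z] unchanged in both environments, so [z] cannot be basic with [d] derived in isolation.
Therefore /d/ is basic and [z] is derived by intervocalic spirantization (voiced stops become fricatives between vowels).
So 'rope' = /nɛd/.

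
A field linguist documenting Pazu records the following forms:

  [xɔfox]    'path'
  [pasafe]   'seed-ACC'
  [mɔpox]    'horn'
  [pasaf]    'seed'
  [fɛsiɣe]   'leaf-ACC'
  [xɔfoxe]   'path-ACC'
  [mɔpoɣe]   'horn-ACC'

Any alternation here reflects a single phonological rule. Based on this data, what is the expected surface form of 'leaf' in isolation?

[fɛsix]

In [mɔpox] and [mɔpoɣe] the final segment of 'horn' alternates: [x] ~ [ɣ].
The stem 'path' ([xɔfox], [xɔfoxe]) shows [x] unchanged in both environments, so [x] cannot be basic with [ɣ] derived before the ACC suffix.
The alternation reflects word-final obstruent devoicing: voiced obstruents become voiceless word-finally. /ɣ/ is underlying.
From [fɛsiɣe] the stem 'leaf' is /fɛsiɣ/; word-finally this yields [fɛsix].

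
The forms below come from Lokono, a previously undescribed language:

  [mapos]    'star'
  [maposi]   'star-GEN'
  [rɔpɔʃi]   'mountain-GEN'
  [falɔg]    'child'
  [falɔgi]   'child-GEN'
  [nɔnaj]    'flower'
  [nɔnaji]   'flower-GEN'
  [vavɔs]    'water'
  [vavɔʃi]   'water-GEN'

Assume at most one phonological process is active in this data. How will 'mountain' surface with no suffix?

[rɔpɔs]

The root 'water' surfaces as [vavɔs] and [vavɔʃi], with a stem-final [s] ~ [ʃ] alternation.
If /s/ were underlying and a rule turned it into [ʃ] before the GEN suffix, 'star' would also alternate; but it has [s] in both [mapos] and [maposi].
Therefore /ʃ/ is basic and [s] is derived by depalatalization (palato-alveolar /ʃ/ becomes [s] when no front vowel follows).
From [rɔpɔʃi] the stem 'mountain' is /rɔpɔʃ/; when no front vowel follows this yields [rɔpɔs].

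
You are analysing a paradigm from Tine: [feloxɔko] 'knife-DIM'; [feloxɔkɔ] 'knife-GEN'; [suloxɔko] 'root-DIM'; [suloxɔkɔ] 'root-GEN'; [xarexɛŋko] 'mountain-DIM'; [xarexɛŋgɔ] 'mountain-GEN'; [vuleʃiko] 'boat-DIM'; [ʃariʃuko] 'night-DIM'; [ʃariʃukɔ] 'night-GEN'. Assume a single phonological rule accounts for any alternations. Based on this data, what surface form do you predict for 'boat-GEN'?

[vuleʃikɔ]

The GEN morpheme has two allomorphs, [-gɔ] and [-kɔ].
By contrast the DIM suffix keeps its initial [k] throughout — that segment must be underlying.
So the underlying form is /-gɔ/, and voiced stops become voiceless after a vowel.
After 'boat', which ends in a vowel, the suffix surfaces as [-kɔ], giving [vuleʃikɔ].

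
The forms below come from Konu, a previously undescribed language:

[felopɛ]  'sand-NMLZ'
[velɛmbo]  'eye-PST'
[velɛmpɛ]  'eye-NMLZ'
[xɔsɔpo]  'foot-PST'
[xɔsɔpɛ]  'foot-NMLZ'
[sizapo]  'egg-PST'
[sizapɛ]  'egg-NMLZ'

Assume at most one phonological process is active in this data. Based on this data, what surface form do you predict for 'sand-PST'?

The PST morpheme has two allomorphs, [-bo] and [-po].
By contrast the NMLZ suffix keeps its initial [p] throughout — that segment must be underlying.
The PST suffix is therefore /-bo/ underlyingly, with post-vocalic devoicing: voiced stops become voiceless after a vowel.
After 'sand', which ends in a vowel, the suffix surfaces as [-po], giving [felopo].

[felopo]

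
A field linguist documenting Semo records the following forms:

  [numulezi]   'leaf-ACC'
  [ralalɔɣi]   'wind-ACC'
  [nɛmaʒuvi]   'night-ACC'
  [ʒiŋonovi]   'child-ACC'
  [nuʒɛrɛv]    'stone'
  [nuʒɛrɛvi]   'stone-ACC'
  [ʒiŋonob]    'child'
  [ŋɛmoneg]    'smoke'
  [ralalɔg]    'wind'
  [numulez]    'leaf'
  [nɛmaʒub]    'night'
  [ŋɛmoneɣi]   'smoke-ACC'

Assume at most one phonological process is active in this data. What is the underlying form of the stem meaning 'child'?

/ʒiŋonob/

The root 'child' surfaces as [ʒiŋonob] and [ʒiŋonovi], with a stem-final [b] ~ [v] alternation.
The stem 'stone' ([nuʒɛrɛv], [nuʒɛrɛvi]) shows [v] unchanged in both environments, so [v] cannot be basic with [b] derived in isolation.
The underlying segment must be /b/; voiced stops become fricatives between vowels, yielding [v] there.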